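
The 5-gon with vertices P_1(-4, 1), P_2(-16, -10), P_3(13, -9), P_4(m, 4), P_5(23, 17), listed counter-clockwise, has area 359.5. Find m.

Write out the shoelace sum; only the two edges meeting at P_4 involve m:
2·Area = [(13·4 − m·(-9)) + (m·17 − 23·4)] + 421
       = 26·m + 381 = 719
⇒ m = 13.

13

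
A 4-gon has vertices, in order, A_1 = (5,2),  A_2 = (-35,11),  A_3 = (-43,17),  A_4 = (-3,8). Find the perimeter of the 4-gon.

102

|A_1A_2| = √((-40)² + (9)²) = √1681 = 41
|A_2A_3| = √((-8)² + (6)²) = √100 = 10
|A_3A_4| = √((40)² + (-9)²) = √1681 = 41
|A_4A_1| = √((8)² + (-6)²) = √100 = 10
Perimeter = 41 + 10 + 41 + 10 = 102.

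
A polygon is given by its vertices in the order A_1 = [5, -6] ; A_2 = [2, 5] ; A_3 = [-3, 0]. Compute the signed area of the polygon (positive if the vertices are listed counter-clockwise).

35

Apply the surveyor's formula: 2A = Σ (x_i·y_{i+1} − x_{i+1}·y_i), indices taken mod 3.
Cross-terms: 37, 15, 18  ⇒  Σ = 70
Signed area = Σ/2 = 35 (positive ⇒ counter-clockwise traversal).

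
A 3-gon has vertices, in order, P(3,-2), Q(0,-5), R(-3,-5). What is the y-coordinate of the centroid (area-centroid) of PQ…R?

Apply the surveyor's formula. First the cross-terms c_i = x_i·y_{i+1} − x_{i+1}·y_i:
  -15, -15, 21  ⇒  2A = -9, A = -4.5.
Then Σ (y_i + y_{i+1})·c_i = 108, so ȳ = 108 / (6·(-4.5)) = -4.

-4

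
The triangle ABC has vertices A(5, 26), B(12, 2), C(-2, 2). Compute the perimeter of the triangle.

|AB| = √((7)² + (-24)²) = √625 = 25
|BC| = √((-14)² + (0)²) = √196 = 14
|CA| = √((7)² + (24)²) = √625 = 25
Perimeter = 25 + 14 + 25 = 64.

64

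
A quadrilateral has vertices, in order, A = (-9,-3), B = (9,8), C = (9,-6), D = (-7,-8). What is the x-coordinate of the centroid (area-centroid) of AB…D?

Apply the shoelace formula. First the cross-terms c_i = x_i·y_{i+1} − x_{i+1}·y_i:
  -45, -126, -114, -51  ⇒  2A = -336, A = -168.
Then Σ (x_i + x_{i+1})·c_i = -1680, so x̄ = -1680 / (6·(-168)) = 5/3.

5/3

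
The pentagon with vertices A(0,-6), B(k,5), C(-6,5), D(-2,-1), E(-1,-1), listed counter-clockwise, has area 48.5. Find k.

4

Write out the shoelace sum; only the two edges meeting at B involve k:
2·Area = [(0·5 − k·(-6)) + (k·5 − (-6)·5)] + 23
       = 11·k + 53 = 97
⇒ k = 4.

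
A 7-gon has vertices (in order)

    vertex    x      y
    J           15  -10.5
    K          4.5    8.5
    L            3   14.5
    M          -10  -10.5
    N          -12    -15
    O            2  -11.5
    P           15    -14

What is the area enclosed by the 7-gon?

Σ = (174.75) + (39.75) + (113.5) + (24) + (168) + (144.5) + (52.5) = 717
Area = |Σ|/2 = 358.5.

358.5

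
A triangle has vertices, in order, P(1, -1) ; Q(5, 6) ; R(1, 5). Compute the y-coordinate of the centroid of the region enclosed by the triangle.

Apply Gauss's area formula. First the cross-terms c_i = x_i·y_{i+1} − x_{i+1}·y_i:
  11, 19, -6  ⇒  2A = 24, A = 12.
Then Σ (y_i + y_{i+1})·c_i = 240, so ȳ = 240 / (6·12) = 10/3.

10/3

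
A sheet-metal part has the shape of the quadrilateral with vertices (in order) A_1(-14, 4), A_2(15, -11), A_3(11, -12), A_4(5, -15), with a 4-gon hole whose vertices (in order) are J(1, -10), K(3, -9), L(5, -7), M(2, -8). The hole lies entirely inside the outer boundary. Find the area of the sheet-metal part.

126.5

Outer boundary:
Σ = (94) + (-59) + (-105) + (-190) = -260
Area = |Σ|/2 = 130.
Hole:
Apply the shoelace (surveyor's) formula: 2A = Σ (x_i·y_{i+1} − x_{i+1}·y_i), indices taken mod 4.
Σ = (21) + (24) + (-26) + (-12) = 7
Area = |Σ|/2 = 3.5.
Net area = 130 − 3.5 = 126.5.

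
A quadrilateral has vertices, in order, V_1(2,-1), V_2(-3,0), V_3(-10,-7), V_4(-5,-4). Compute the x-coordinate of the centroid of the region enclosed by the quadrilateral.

-32/9

Apply the surveyor's formula. First the cross-terms c_i = x_i·y_{i+1} − x_{i+1}·y_i:
  -3, 21, 5, 13  ⇒  2A = 36, A = 18.
Then Σ (x_i + x_{i+1})·c_i = -384, so x̄ = -384 / (6·18) = -32/9.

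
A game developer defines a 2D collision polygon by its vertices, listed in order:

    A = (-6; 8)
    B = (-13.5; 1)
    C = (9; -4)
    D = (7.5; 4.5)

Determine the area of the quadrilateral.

Apply the shoelace (surveyor's) formula: 2A = Σ (x_i·y_{i+1} − x_{i+1}·y_i), indices taken mod 4.
A→B: (-6)(1) − (-13.5)(8) = 102
B→C: (-13.5)(-4) − (9)(1) = 45
C→D: (9)(4.5) − (7.5)(-4) = 70.5
D→A: (7.5)(8) − (-6)(4.5) = 87
Σ = 304.5
Area = |Σ|/2 = 152.25.

152.25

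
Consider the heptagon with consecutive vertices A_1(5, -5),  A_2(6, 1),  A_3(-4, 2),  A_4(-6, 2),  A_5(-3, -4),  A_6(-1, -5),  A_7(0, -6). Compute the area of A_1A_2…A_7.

Apply Gauss's area formula: 2A = Σ (x_i·y_{i+1} − x_{i+1}·y_i), indices taken mod 7.
Σ = (35) + (16) + (4) + (30) + (11) + (6) + (30) = 132
Area = |Σ|/2 = 66.

66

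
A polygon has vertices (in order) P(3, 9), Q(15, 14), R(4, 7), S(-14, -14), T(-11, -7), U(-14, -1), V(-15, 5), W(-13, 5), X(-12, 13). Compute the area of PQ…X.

Apply the shoelace (surveyor's) formula: 2A = Σ (x_i·y_{i+1} − x_{i+1}·y_i), indices taken mod 9.
P→Q: (3)(14) − (15)(9) = -93
Q→R: (15)(7) − (4)(14) = 49
R→S: (4)(-14) − (-14)(7) = 42
S→T: (-14)(-7) − (-11)(-14) = -56
T→U: (-11)(-1) − (-14)(-7) = -87
U→V: (-14)(5) − (-15)(-1) = -85
V→W: (-15)(5) − (-13)(5) = -10
W→X: (-13)(13) − (-12)(5) = -109
X→P: (-12)(9) − (3)(13) = -147
Σ = -496
Area = |Σ|/2 = 248.

248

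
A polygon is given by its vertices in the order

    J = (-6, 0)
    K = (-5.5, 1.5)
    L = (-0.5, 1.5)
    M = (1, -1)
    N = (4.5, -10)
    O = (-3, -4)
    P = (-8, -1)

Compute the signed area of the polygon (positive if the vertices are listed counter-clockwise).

Apply the surveyor's formula: 2A = Σ (x_i·y_{i+1} − x_{i+1}·y_i), indices taken mod 7.
Σ = (-9) + (-7.5) + (-1) + (-5.5) + (-48) + (-29) + (-6) = -106
Signed area = Σ/2 = -53 (negative ⇒ clockwise traversal).

-53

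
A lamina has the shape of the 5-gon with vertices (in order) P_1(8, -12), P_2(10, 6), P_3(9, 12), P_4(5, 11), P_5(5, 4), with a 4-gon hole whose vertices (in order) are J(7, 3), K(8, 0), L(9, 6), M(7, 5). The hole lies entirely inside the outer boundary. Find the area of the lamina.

Outer boundary:
Cross-terms: 168, 66, 39, -35, -92  ⇒  Σ = 146
Area = |Σ|/2 = 73.
Hole:
Apply the shoelace formula: 2A = Σ (x_i·y_{i+1} − x_{i+1}·y_i), indices taken mod 4.
Σ = (-24) + (48) + (3) + (-14) = 13
Area = |Σ|/2 = 6.5.
Net area = 73 − 6.5 = 66.5.

66.5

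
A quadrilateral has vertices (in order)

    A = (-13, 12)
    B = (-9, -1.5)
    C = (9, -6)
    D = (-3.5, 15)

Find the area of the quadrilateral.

231

Σ = (127.5) + (67.5) + (114) + (153) = 462
Area = |Σ|/2 = 231.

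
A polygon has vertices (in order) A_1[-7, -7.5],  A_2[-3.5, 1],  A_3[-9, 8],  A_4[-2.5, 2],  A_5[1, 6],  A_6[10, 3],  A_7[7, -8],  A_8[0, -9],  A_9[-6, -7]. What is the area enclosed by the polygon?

173.125

Apply the surveyor's formula: 2A = Σ (x_i·y_{i+1} − x_{i+1}·y_i), indices taken mod 9.
Σ = (-33.25) + (-19) + (2) + (-17) + (-57) + (-101) + (-63) + (-54) + (-4) = -346.25
Area = |Σ|/2 = 173.125.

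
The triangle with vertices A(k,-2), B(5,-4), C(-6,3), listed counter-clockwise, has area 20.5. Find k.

Write out the shoelace sum; only the two edges meeting at A involve k:
2·Area = [((-6)·(-2) − k·3) + (k·(-4) − 5·(-2))] + -9
       = -7·k + 13 = 41
⇒ k = -4.

-4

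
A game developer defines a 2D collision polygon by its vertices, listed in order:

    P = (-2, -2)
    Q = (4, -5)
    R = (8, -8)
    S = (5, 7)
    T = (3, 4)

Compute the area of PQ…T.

61.5

Σ = (18) + (8) + (96) + (-1) + (2) = 123
Area = |Σ|/2 = 61.5.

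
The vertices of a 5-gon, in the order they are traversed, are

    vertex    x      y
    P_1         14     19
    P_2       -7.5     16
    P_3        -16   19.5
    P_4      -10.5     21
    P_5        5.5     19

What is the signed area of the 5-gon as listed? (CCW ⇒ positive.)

Σ = (366.5) + (109.75) + (-131.25) + (-315) + (-161.5) = -131.5
Signed area = Σ/2 = -65.75 (negative ⇒ clockwise traversal).

-65.75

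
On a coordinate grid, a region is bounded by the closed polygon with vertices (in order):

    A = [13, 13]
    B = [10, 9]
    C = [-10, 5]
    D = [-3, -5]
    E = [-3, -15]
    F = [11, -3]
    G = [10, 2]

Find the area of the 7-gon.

Apply the shoelace formula: 2A = Σ (x_i·y_{i+1} − x_{i+1}·y_i), indices taken mod 7.
A→B: (13)(9) − (10)(13) = -13
B→C: (10)(5) − (-10)(9) = 140
C→D: (-10)(-5) − (-3)(5) = 65
D→E: (-3)(-15) − (-3)(-5) = 30
E→F: (-3)(-3) − (11)(-15) = 174
F→G: (11)(2) − (10)(-3) = 52
G→A: (10)(13) − (13)(2) = 104
Σ = 552
Area = |Σ|/2 = 276.

276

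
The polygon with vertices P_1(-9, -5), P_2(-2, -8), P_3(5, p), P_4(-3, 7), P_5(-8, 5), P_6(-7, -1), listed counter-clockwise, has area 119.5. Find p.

-8

The doubled signed area Σ (x_i y_{i+1} − x_{i+1} y_i) is linear in p.
With p=0 it equals 247; the coefficient of p is 1 (from the two edges through P_3).
So 1·p + 247 = 2·119.5 = 239 ⇒ p = -8.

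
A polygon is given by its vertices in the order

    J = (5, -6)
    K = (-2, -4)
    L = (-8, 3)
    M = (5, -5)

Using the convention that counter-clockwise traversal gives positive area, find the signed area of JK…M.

Cross-terms: -32, -38, 25, -5  ⇒  Σ = -50
Signed area = Σ/2 = -25 (negative ⇒ clockwise traversal).

-25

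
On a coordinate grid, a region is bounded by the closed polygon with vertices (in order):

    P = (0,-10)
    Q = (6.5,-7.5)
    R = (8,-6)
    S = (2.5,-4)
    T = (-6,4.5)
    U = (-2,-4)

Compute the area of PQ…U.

54.625

Σ = (65) + (21) + (-17) + (-12.75) + (33) + (20) = 109.25
Area = |Σ|/2 = 54.625.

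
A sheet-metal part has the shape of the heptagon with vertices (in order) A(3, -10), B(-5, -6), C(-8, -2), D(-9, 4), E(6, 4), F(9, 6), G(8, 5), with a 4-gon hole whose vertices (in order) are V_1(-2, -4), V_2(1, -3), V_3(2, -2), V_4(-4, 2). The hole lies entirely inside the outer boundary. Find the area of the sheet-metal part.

142

Outer boundary:
A→B: (3)(-6) − (-5)(-10) = -68
B→C: (-5)(-2) − (-8)(-6) = -38
C→D: (-8)(4) − (-9)(-2) = -50
D→E: (-9)(4) − (6)(4) = -60
E→F: (6)(6) − (9)(4) = 0
F→G: (9)(5) − (8)(6) = -3
G→A: (8)(-10) − (3)(5) = -95
Σ = -314
Area = |Σ|/2 = 157.
Hole:
Apply the shoelace formula: 2A = Σ (x_i·y_{i+1} − x_{i+1}·y_i), indices taken mod 4.
Cross-terms: 10, 4, -4, 20  ⇒  Σ = 30
Area = |Σ|/2 = 15.
Net area = 157 − 15 = 142.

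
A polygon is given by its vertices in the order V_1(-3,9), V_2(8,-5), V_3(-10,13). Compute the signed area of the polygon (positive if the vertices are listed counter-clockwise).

-27

Apply the surveyor's formula: 2A = Σ (x_i·y_{i+1} − x_{i+1}·y_i), indices taken mod 3.
Σ = (-57) + (54) + (-51) = -54
Signed area = Σ/2 = -27 (negative ⇒ clockwise traversal).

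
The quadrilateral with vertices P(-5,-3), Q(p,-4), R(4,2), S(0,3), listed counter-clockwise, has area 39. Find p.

3

Write out the shoelace sum; only the two edges meeting at Q involve p:
2·Area = [((-5)·(-4) − p·(-3)) + (p·2 − 4·(-4))] + 27
       = 5·p + 63 = 78
⇒ p = 3.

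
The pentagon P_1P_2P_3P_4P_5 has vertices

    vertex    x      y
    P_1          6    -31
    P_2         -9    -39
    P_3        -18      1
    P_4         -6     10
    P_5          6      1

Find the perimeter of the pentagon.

|P_1P_2| = √((-15)² + (-8)²) = √289 = 17
|P_2P_3| = √((-9)² + (40)²) = √1681 = 41
|P_3P_4| = √((12)² + (9)²) = √225 = 15
|P_4P_5| = √((12)² + (-9)²) = √225 = 15
|P_5P_1| = √((0)² + (-32)²) = √1024 = 32
Perimeter = 17 + 41 + 15 + 15 + 32 = 120.

120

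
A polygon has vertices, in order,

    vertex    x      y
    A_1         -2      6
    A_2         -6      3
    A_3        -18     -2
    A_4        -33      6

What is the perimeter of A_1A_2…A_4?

66

|A_1A_2| = √((-4)² + (-3)²) = √25 = 5
|A_2A_3| = √((-12)² + (-5)²) = √169 = 13
|A_3A_4| = √((-15)² + (8)²) = √289 = 17
|A_4A_1| = √((31)² + (0)²) = √961 = 31
Perimeter = 5 + 13 + 17 + 31 = 66.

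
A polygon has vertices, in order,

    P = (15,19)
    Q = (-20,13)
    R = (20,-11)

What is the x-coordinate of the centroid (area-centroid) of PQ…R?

5

Apply the shoelace formula. First the cross-terms c_i = x_i·y_{i+1} − x_{i+1}·y_i:
  575, -40, 545  ⇒  2A = 1080, A = 540.
Then Σ (x_i + x_{i+1})·c_i = 16200, so x̄ = 16200 / (6·540) = 5.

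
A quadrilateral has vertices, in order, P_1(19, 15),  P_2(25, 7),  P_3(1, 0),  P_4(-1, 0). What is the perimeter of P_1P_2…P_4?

62

|P_1P_2| = √((6)² + (-8)²) = √100 = 10
|P_2P_3| = √((-24)² + (-7)²) = √625 = 25
|P_3P_4| = √((-2)² + (0)²) = √4 = 2
|P_4P_1| = √((20)² + (15)²) = √625 = 25
Perimeter = 10 + 25 + 2 + 25 = 62.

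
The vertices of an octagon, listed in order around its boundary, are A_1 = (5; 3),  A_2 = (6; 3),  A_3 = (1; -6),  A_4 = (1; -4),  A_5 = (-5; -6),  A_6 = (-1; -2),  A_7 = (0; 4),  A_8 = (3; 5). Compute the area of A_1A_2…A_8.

47

Apply the shoelace (surveyor's) formula: 2A = Σ (x_i·y_{i+1} − x_{i+1}·y_i), indices taken mod 8.
Σ = (-3) + (-39) + (2) + (-26) + (4) + (-4) + (-12) + (-16) = -94
Area = |Σ|/2 = 47.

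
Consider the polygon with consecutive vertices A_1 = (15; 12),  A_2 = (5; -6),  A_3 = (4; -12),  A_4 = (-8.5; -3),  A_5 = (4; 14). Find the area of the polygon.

Apply Gauss's area formula: 2A = Σ (x_i·y_{i+1} − x_{i+1}·y_i), indices taken mod 5.
A_1→A_2: (15)(-6) − (5)(12) = -150
A_2→A_3: (5)(-12) − (4)(-6) = -36
A_3→A_4: (4)(-3) − (-8.5)(-12) = -114
A_4→A_5: (-8.5)(14) − (4)(-3) = -107
A_5→A_1: (4)(12) − (15)(14) = -162
Σ = -569
Area = |Σ|/2 = 284.5.

284.5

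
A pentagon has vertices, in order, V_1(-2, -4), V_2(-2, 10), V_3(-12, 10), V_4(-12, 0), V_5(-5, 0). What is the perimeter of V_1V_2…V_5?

|V_1V_2| = √((0)² + (14)²) = √196 = 14
|V_2V_3| = √((-10)² + (0)²) = √100 = 10
|V_3V_4| = √((0)² + (-10)²) = √100 = 10
|V_4V_5| = √((7)² + (0)²) = √49 = 7
|V_5V_1| = √((3)² + (-4)²) = √25 = 5
Perimeter = 14 + 10 + 10 + 7 + 5 = 46.

46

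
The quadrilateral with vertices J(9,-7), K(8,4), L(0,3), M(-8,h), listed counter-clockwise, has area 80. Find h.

4

Write out the shoelace sum; only the two edges meeting at M involve h:
2·Area = [(0·h − (-8)·3) + ((-8)·(-7) − 9·h)] + 116
       = -9·h + 196 = 160
⇒ h = 4.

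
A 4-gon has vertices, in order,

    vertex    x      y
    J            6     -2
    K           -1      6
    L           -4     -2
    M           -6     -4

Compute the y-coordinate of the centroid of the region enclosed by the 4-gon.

Apply Gauss's area formula. First the cross-terms c_i = x_i·y_{i+1} − x_{i+1}·y_i:
  34, 26, 4, 36  ⇒  2A = 100, A = 50.
Then Σ (y_i + y_{i+1})·c_i = 0, so ȳ = 0 / (6·50) = 0.

0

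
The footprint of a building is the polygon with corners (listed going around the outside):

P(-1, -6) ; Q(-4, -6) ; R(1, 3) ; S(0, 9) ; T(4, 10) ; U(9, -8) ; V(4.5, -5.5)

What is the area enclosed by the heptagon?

Σ = (-18) + (-6) + (9) + (-36) + (-122) + (-13.5) + (-32.5) = -219
Area = |Σ|/2 = 109.5.

109.5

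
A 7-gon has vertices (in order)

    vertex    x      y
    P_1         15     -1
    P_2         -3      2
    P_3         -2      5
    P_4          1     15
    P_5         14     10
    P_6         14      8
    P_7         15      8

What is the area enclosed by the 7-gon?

P_1→P_2: (15)(2) − (-3)(-1) = 27
P_2→P_3: (-3)(5) − (-2)(2) = -11
P_3→P_4: (-2)(15) − (1)(5) = -35
P_4→P_5: (1)(10) − (14)(15) = -200
P_5→P_6: (14)(8) − (14)(10) = -28
P_6→P_7: (14)(8) − (15)(8) = -8
P_7→P_1: (15)(-1) − (15)(8) = -135
Σ = -390
Area = |Σ|/2 = 195.

195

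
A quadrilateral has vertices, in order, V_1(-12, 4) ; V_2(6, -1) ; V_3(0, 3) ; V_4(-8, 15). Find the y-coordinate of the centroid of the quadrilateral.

Apply the shoelace formula. First the cross-terms c_i = x_i·y_{i+1} − x_{i+1}·y_i:
  -12, 18, 24, 148  ⇒  2A = 178, A = 89.
Then Σ (y_i + y_{i+1})·c_i = 3244, so ȳ = 3244 / (6·89) = 1622/267.

1622/267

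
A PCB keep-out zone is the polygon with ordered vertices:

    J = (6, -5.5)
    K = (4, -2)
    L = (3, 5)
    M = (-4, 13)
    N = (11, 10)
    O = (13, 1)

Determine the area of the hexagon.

142.25

Apply the shoelace (surveyor's) formula: 2A = Σ (x_i·y_{i+1} − x_{i+1}·y_i), indices taken mod 6.
J→K: (6)(-2) − (4)(-5.5) = 10
K→L: (4)(5) − (3)(-2) = 26
L→M: (3)(13) − (-4)(5) = 59
M→N: (-4)(10) − (11)(13) = -183
N→O: (11)(1) − (13)(10) = -119
O→J: (13)(-5.5) − (6)(1) = -77.5
Σ = -284.5
Area = |Σ|/2 = 142.25.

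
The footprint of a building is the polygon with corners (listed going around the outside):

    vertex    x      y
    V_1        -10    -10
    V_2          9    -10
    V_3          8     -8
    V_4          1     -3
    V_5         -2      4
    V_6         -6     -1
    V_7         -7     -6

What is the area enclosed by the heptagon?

Apply the surveyor's formula: 2A = Σ (x_i·y_{i+1} − x_{i+1}·y_i), indices taken mod 7.
V_1→V_2: (-10)(-10) − (9)(-10) = 190
V_2→V_3: (9)(-8) − (8)(-10) = 8
V_3→V_4: (8)(-3) − (1)(-8) = -16
V_4→V_5: (1)(4) − (-2)(-3) = -2
V_5→V_6: (-2)(-1) − (-6)(4) = 26
V_6→V_7: (-6)(-6) − (-7)(-1) = 29
V_7→V_1: (-7)(-10) − (-10)(-6) = 10
Σ = 245
Area = |Σ|/2 = 122.5.

122.5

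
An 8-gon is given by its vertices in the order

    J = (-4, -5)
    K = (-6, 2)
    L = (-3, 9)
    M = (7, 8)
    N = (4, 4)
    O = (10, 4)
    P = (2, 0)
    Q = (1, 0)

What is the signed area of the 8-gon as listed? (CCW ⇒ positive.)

Σ = (-38) + (-48) + (-87) + (-4) + (-24) + (-8) + (0) + (-5) = -214
Signed area = Σ/2 = -107 (negative ⇒ clockwise traversal).

-107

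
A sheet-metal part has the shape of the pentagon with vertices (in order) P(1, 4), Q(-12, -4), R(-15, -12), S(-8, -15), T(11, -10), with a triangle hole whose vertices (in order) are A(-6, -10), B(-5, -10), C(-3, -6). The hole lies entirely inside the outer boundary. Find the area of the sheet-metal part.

Outer boundary:
Apply Gauss's area formula: 2A = Σ (x_i·y_{i+1} − x_{i+1}·y_i), indices taken mod 5.
Cross-terms: 44, 84, 129, 245, 54  ⇒  Σ = 556
Area = |Σ|/2 = 278.
Hole:
Σ = (10) + (0) + (-6) = 4
Area = |Σ|/2 = 2.
Net area = 278 − 2 = 276.

276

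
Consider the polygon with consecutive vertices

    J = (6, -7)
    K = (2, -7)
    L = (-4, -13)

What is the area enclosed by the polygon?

Apply the shoelace (surveyor's) formula: 2A = Σ (x_i·y_{i+1} − x_{i+1}·y_i), indices taken mod 3.
Σ = (-28) + (-54) + (106) = 24
Area = |Σ|/2 = 12.

12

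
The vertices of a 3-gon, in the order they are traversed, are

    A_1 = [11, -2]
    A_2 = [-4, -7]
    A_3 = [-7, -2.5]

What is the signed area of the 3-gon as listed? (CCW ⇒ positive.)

Apply Gauss's area formula: 2A = Σ (x_i·y_{i+1} − x_{i+1}·y_i), indices taken mod 3.
Cross-terms: -85, -39, 41.5  ⇒  Σ = -82.5
Signed area = Σ/2 = -41.25 (negative ⇒ clockwise traversal).

-41.25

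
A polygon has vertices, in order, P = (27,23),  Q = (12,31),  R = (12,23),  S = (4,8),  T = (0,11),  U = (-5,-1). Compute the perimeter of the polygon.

|PQ| = √((-15)² + (8)²) = √289 = 17
|QR| = √((0)² + (-8)²) = √64 = 8
|RS| = √((-8)² + (-15)²) = √289 = 17
|ST| = √((-4)² + (3)²) = √25 = 5
|TU| = √((-5)² + (-12)²) = √169 = 13
|UP| = √((32)² + (24)²) = √1600 = 40
Perimeter = 17 + 8 + 17 + 5 + 13 + 40 = 100.

100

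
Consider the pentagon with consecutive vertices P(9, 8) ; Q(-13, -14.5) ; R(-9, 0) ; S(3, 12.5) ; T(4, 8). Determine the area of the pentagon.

167.75

Σ = (-26.5) + (-130.5) + (-112.5) + (-26) + (-40) = -335.5
Area = |Σ|/2 = 167.75.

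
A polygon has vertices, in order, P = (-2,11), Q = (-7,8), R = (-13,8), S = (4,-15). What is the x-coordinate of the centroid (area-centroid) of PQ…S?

-134/39

Apply the shoelace (surveyor's) formula. First the cross-terms c_i = x_i·y_{i+1} − x_{i+1}·y_i:
  61, 48, 163, 14  ⇒  2A = 286, A = 143.
Then Σ (x_i + x_{i+1})·c_i = -2948, so x̄ = -2948 / (6·143) = -134/39.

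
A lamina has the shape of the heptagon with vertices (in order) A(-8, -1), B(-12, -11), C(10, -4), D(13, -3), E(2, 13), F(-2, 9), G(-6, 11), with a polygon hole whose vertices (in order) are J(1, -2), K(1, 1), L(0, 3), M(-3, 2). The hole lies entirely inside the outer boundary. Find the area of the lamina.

291

Outer boundary:
Σ = (76) + (158) + (22) + (175) + (44) + (32) + (94) = 601
Area = |Σ|/2 = 300.5.
Hole:
J→K: (1)(1) − (1)(-2) = 3
K→L: (1)(3) − (0)(1) = 3
L→M: (0)(2) − (-3)(3) = 9
M→J: (-3)(-2) − (1)(2) = 4
Σ = 19
Area = |Σ|/2 = 9.5.
Net area = 300.5 − 9.5 = 291.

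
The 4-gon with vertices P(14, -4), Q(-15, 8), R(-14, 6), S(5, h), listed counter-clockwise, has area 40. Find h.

Write out the shoelace sum; only the two edges meeting at S involve h:
2·Area = [((-14)·h − 5·6) + (5·(-4) − 14·h)] + 74
       = -28·h + 24 = 80
⇒ h = -2.

-2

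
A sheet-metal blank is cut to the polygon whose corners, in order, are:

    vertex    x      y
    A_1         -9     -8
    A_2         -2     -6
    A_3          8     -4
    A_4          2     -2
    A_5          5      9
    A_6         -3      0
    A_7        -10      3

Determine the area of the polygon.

119.5

Apply the shoelace (surveyor's) formula: 2A = Σ (x_i·y_{i+1} − x_{i+1}·y_i), indices taken mod 7.
Cross-terms: 38, 56, -8, 28, 27, -9, 107  ⇒  Σ = 239
Area = |Σ|/2 = 119.5.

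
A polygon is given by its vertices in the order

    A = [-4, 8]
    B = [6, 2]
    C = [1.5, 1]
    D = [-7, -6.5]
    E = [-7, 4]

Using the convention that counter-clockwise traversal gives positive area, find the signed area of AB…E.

-84.625

Apply the shoelace (surveyor's) formula: 2A = Σ (x_i·y_{i+1} − x_{i+1}·y_i), indices taken mod 5.
Σ = (-56) + (3) + (-2.75) + (-73.5) + (-40) = -169.25
Signed area = Σ/2 = -84.625 (negative ⇒ clockwise traversal).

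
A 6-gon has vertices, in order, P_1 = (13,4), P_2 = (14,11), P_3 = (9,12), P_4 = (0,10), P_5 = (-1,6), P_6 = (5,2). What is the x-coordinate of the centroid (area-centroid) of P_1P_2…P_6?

Apply the surveyor's formula. First the cross-terms c_i = x_i·y_{i+1} − x_{i+1}·y_i:
  87, 69, 90, 10, -32, -6  ⇒  2A = 218, A = 109.
Then Σ (x_i + x_{i+1})·c_i = 4500, so x̄ = 4500 / (6·109) = 750/109.

750/109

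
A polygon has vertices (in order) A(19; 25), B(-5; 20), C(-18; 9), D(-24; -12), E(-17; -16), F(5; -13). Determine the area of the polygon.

Apply the shoelace (surveyor's) formula: 2A = Σ (x_i·y_{i+1} − x_{i+1}·y_i), indices taken mod 6.
A→B: (19)(20) − (-5)(25) = 505
B→C: (-5)(9) − (-18)(20) = 315
C→D: (-18)(-12) − (-24)(9) = 432
D→E: (-24)(-16) − (-17)(-12) = 180
E→F: (-17)(-13) − (5)(-16) = 301
F→A: (5)(25) − (19)(-13) = 372
Σ = 2105
Area = |Σ|/2 = 1052.5.

1052.5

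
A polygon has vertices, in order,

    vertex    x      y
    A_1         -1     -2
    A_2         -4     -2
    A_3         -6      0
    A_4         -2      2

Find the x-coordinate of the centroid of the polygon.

-19/6

Apply the shoelace formula. First the cross-terms c_i = x_i·y_{i+1} − x_{i+1}·y_i:
  -6, -12, -12, 6  ⇒  2A = -24, A = -12.
Then Σ (x_i + x_{i+1})·c_i = 228, so x̄ = 228 / (6·(-12)) = -19/6.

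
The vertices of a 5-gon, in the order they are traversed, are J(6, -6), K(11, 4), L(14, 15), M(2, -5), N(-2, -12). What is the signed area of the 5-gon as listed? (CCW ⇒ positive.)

Apply Gauss's area formula: 2A = Σ (x_i·y_{i+1} − x_{i+1}·y_i), indices taken mod 5.
Cross-terms: 90, 109, -100, -34, 84  ⇒  Σ = 149
Signed area = Σ/2 = 74.5 (positive ⇒ counter-clockwise traversal).

74.5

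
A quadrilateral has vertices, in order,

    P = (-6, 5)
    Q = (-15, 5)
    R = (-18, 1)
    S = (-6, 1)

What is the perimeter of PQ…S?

|PQ| = √((-9)² + (0)²) = √81 = 9
|QR| = √((-3)² + (-4)²) = √25 = 5
|RS| = √((12)² + (0)²) = √144 = 12
|SP| = √((0)² + (4)²) = √16 = 4
Perimeter = 9 + 5 + 12 + 4 = 30.

30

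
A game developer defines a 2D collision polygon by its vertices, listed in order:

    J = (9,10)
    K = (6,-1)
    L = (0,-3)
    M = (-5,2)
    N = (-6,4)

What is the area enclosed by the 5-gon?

Apply the shoelace formula: 2A = Σ (x_i·y_{i+1} − x_{i+1}·y_i), indices taken mod 5.
Cross-terms: -69, -18, -15, -8, -96  ⇒  Σ = -206
Area = |Σ|/2 = 103.

103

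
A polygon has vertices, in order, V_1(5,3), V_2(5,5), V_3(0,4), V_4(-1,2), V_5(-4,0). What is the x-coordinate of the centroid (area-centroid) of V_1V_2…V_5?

Apply Gauss's area formula. First the cross-terms c_i = x_i·y_{i+1} − x_{i+1}·y_i:
  10, 20, 4, 8, -12  ⇒  2A = 30, A = 15.
Then Σ (x_i + x_{i+1})·c_i = 144, so x̄ = 144 / (6·15) = 1.6.

1.6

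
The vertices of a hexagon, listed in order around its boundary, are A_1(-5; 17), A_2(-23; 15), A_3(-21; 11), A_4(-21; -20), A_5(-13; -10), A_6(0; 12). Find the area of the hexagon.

441.5

Apply the shoelace formula: 2A = Σ (x_i·y_{i+1} − x_{i+1}·y_i), indices taken mod 6.
Σ = (316) + (62) + (651) + (-50) + (-156) + (60) = 883
Area = |Σ|/2 = 441.5.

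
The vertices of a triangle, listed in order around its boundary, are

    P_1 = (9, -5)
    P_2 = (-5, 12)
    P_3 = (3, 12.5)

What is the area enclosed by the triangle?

71.5

Apply the shoelace formula: 2A = Σ (x_i·y_{i+1} − x_{i+1}·y_i), indices taken mod 3.
Cross-terms: 83, -98.5, -127.5  ⇒  Σ = -143
Area = |Σ|/2 = 71.5.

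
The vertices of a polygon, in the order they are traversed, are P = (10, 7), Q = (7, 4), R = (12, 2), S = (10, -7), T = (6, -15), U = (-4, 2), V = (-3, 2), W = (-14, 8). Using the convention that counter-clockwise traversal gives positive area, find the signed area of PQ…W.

-239.5

Cross-terms: -9, -34, -104, -108, -48, -2, 4, -178  ⇒  Σ = -479
Signed area = Σ/2 = -239.5 (negative ⇒ clockwise traversal).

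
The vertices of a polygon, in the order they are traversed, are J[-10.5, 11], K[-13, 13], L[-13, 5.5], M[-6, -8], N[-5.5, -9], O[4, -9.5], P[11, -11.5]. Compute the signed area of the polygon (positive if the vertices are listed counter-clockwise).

199

Apply the shoelace (surveyor's) formula: 2A = Σ (x_i·y_{i+1} − x_{i+1}·y_i), indices taken mod 7.
Cross-terms: 6.5, 97.5, 137, 10, 88.25, 58.5, 0.25  ⇒  Σ = 398
Signed area = Σ/2 = 199 (positive ⇒ counter-clockwise traversal).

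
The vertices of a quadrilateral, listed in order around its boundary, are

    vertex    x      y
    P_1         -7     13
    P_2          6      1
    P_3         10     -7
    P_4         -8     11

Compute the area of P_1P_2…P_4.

Cross-terms: -85, -52, 54, -27  ⇒  Σ = -110
Area = |Σ|/2 = 55.

55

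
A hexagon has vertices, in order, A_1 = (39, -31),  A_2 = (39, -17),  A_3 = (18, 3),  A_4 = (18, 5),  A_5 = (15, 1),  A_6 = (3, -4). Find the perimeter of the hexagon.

|A_1A_2| = √((0)² + (14)²) = √196 = 14
|A_2A_3| = √((-21)² + (20)²) = √841 = 29
|A_3A_4| = √((0)² + (2)²) = √4 = 2
|A_4A_5| = √((-3)² + (-4)²) = √25 = 5
|A_5A_6| = √((-12)² + (-5)²) = √169 = 13
|A_6A_1| = √((36)² + (-27)²) = √2025 = 45
Perimeter = 14 + 29 + 2 + 5 + 13 + 45 = 108.

108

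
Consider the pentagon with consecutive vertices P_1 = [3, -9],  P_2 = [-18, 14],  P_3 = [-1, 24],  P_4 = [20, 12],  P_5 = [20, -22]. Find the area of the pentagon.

912

Apply the shoelace formula: 2A = Σ (x_i·y_{i+1} − x_{i+1}·y_i), indices taken mod 5.
Σ = (-120) + (-418) + (-492) + (-680) + (-114) = -1824
Area = |Σ|/2 = 912.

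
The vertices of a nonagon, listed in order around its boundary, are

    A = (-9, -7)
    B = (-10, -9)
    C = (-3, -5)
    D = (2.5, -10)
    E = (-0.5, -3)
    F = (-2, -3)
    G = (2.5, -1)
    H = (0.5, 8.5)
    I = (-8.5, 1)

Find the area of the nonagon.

Apply the shoelace (surveyor's) formula: 2A = Σ (x_i·y_{i+1} − x_{i+1}·y_i), indices taken mod 9.
A→B: (-9)(-9) − (-10)(-7) = 11
B→C: (-10)(-5) − (-3)(-9) = 23
C→D: (-3)(-10) − (2.5)(-5) = 42.5
D→E: (2.5)(-3) − (-0.5)(-10) = -12.5
E→F: (-0.5)(-3) − (-2)(-3) = -4.5
F→G: (-2)(-1) − (2.5)(-3) = 9.5
G→H: (2.5)(8.5) − (0.5)(-1) = 21.75
H→I: (0.5)(1) − (-8.5)(8.5) = 72.75
I→A: (-8.5)(-7) − (-9)(1) = 68.5
Σ = 232
Area = |Σ|/2 = 116.

116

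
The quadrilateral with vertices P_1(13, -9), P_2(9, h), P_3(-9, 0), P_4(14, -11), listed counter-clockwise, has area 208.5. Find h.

Write out the shoelace sum; only the two edges meeting at P_2 involve h:
2·Area = [(13·h − 9·(-9)) + (9·0 − (-9)·h)] + 116
       = 22·h + 197 = 417
⇒ h = 10.

10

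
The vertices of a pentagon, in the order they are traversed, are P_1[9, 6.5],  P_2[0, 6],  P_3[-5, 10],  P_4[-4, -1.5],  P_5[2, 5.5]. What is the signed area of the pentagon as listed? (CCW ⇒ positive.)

Apply the shoelace (surveyor's) formula: 2A = Σ (x_i·y_{i+1} − x_{i+1}·y_i), indices taken mod 5.
Cross-terms: 54, 30, 47.5, -19, -36.5  ⇒  Σ = 76
Signed area = Σ/2 = 38 (positive ⇒ counter-clockwise traversal).

38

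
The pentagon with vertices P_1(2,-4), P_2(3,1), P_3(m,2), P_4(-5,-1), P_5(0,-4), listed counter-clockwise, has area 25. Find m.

The doubled signed area Σ (x_i y_{i+1} − x_{i+1} y_i) is linear in m.
With m=0 it equals 58; the coefficient of m is -2 (from the two edges through P_3).
So -2·m + 58 = 2·25 = 50 ⇒ m = 4.

4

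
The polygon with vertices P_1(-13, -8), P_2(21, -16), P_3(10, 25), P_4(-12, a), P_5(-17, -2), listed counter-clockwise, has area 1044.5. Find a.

22

The doubled signed area Σ (x_i y_{i+1} − x_{i+1} y_i) is linear in a.
With a=0 it equals 1495; the coefficient of a is 27 (from the two edges through P_4).
So 27·a + 1495 = 2·1044.5 = 2089 ⇒ a = 22.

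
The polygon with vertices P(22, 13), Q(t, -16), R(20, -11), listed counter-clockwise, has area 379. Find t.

-12

The doubled signed area Σ (x_i y_{i+1} − x_{i+1} y_i) is linear in t.
With t=0 it equals 470; the coefficient of t is -24 (from the two edges through Q).
So -24·t + 470 = 2·379 = 758 ⇒ t = -12.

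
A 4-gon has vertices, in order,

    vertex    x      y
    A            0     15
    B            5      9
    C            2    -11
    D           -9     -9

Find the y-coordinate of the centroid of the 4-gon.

Apply the surveyor's formula. First the cross-terms c_i = x_i·y_{i+1} − x_{i+1}·y_i:
  -75, -73, -117, -135  ⇒  2A = -400, A = -200.
Then Σ (y_i + y_{i+1})·c_i = -124, so ȳ = -124 / (6·(-200)) = 31/300.

31/300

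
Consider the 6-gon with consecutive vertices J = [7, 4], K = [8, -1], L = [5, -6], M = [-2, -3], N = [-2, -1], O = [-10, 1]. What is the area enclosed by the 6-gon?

Σ = (-39) + (-43) + (-27) + (-4) + (-12) + (-47) = -172
Area = |Σ|/2 = 86.

86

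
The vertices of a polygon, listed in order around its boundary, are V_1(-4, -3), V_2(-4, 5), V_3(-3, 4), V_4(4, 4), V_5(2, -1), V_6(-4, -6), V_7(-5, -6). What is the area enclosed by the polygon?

52

Apply the surveyor's formula: 2A = Σ (x_i·y_{i+1} − x_{i+1}·y_i), indices taken mod 7.
Σ = (-32) + (-1) + (-28) + (-12) + (-16) + (-6) + (-9) = -104
Area = |Σ|/2 = 52.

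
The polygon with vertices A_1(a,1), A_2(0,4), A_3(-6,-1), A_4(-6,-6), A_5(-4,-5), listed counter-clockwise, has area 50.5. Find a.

5

The doubled signed area Σ (x_i y_{i+1} − x_{i+1} y_i) is linear in a.
With a=0 it equals 56; the coefficient of a is 9 (from the two edges through A_1).
So 9·a + 56 = 2·50.5 = 101 ⇒ a = 5.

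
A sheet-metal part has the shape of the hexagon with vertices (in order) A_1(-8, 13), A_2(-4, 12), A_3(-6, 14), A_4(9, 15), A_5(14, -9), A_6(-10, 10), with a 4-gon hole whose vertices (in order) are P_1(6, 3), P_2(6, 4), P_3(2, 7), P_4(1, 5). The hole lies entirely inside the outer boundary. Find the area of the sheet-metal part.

Outer boundary:
Apply the shoelace (surveyor's) formula: 2A = Σ (x_i·y_{i+1} − x_{i+1}·y_i), indices taken mod 6.
Cross-terms: -44, 16, -216, -291, 50, -50  ⇒  Σ = -535
Area = |Σ|/2 = 267.5.
Hole:
Σ = (6) + (34) + (3) + (-27) = 16
Area = |Σ|/2 = 8.
Net area = 267.5 − 8 = 259.5.

259.5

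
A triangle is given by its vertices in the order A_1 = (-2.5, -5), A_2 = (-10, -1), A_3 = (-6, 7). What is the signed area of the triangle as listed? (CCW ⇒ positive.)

Apply the shoelace formula: 2A = Σ (x_i·y_{i+1} − x_{i+1}·y_i), indices taken mod 3.
Cross-terms: -47.5, -76, 47.5  ⇒  Σ = -76
Signed area = Σ/2 = -38 (negative ⇒ clockwise traversal).

-38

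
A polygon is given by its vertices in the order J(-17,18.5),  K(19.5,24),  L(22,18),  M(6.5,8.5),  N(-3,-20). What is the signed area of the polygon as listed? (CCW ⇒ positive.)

J→K: (-17)(24) − (19.5)(18.5) = -768.75
K→L: (19.5)(18) − (22)(24) = -177
L→M: (22)(8.5) − (6.5)(18) = 70
M→N: (6.5)(-20) − (-3)(8.5) = -104.5
N→J: (-3)(18.5) − (-17)(-20) = -395.5
Σ = -1375.75
Signed area = Σ/2 = -687.875 (negative ⇒ clockwise traversal).

-687.875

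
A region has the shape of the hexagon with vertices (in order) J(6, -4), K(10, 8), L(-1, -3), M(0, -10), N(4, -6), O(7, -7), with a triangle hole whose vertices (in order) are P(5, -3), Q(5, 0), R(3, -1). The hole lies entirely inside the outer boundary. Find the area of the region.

Outer boundary:
Apply the shoelace formula: 2A = Σ (x_i·y_{i+1} − x_{i+1}·y_i), indices taken mod 6.
Σ = (88) + (-22) + (10) + (40) + (14) + (14) = 144
Area = |Σ|/2 = 72.
Hole:
Apply the shoelace (surveyor's) formula: 2A = Σ (x_i·y_{i+1} − x_{i+1}·y_i), indices taken mod 3.
Cross-terms: 15, -5, -4  ⇒  Σ = 6
Area = |Σ|/2 = 3.
Net area = 72 − 3 = 69.

69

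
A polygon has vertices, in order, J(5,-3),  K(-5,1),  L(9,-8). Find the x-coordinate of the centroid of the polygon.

Apply the shoelace (surveyor's) formula. First the cross-terms c_i = x_i·y_{i+1} − x_{i+1}·y_i:
  -10, 31, 13  ⇒  2A = 34, A = 17.
Then Σ (x_i + x_{i+1})·c_i = 306, so x̄ = 306 / (6·17) = 3.

3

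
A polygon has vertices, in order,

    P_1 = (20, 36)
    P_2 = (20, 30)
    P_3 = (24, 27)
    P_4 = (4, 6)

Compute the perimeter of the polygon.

|P_1P_2| = √((0)² + (-6)²) = √36 = 6
|P_2P_3| = √((4)² + (-3)²) = √25 = 5
|P_3P_4| = √((-20)² + (-21)²) = √841 = 29
|P_4P_1| = √((16)² + (30)²) = √1156 = 34
Perimeter = 6 + 5 + 29 + 34 = 74.

74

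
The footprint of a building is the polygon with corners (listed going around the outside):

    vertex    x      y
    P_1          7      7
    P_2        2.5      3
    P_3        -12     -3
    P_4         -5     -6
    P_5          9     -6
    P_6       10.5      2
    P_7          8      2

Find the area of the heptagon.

Apply the shoelace (surveyor's) formula: 2A = Σ (x_i·y_{i+1} − x_{i+1}·y_i), indices taken mod 7.
P_1→P_2: (7)(3) − (2.5)(7) = 3.5
P_2→P_3: (2.5)(-3) − (-12)(3) = 28.5
P_3→P_4: (-12)(-6) − (-5)(-3) = 57
P_4→P_5: (-5)(-6) − (9)(-6) = 84
P_5→P_6: (9)(2) − (10.5)(-6) = 81
P_6→P_7: (10.5)(2) − (8)(2) = 5
P_7→P_1: (8)(7) − (7)(2) = 42
Σ = 301
Area = |Σ|/2 = 150.5.

150.5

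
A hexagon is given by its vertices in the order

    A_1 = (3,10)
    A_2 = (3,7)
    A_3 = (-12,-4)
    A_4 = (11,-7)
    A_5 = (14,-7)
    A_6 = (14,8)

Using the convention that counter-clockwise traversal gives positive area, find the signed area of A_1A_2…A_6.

269

Σ = (-9) + (72) + (128) + (21) + (210) + (116) = 538
Signed area = Σ/2 = 269 (positive ⇒ counter-clockwise traversal).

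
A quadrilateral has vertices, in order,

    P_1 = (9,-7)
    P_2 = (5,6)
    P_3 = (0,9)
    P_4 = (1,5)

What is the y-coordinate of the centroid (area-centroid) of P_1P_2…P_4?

Apply the surveyor's formula. First the cross-terms c_i = x_i·y_{i+1} − x_{i+1}·y_i:
  89, 45, -9, -52  ⇒  2A = 73, A = 36.5.
Then Σ (y_i + y_{i+1})·c_i = 564, so ȳ = 564 / (6·36.5) = 188/73.

188/73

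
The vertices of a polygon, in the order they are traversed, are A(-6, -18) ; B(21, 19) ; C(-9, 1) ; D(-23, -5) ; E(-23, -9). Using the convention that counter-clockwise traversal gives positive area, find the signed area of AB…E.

488

Apply the shoelace (surveyor's) formula: 2A = Σ (x_i·y_{i+1} − x_{i+1}·y_i), indices taken mod 5.
Σ = (264) + (192) + (68) + (92) + (360) = 976
Signed area = Σ/2 = 488 (positive ⇒ counter-clockwise traversal).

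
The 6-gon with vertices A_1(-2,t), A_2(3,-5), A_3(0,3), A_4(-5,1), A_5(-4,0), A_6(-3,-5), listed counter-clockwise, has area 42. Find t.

Write out the shoelace sum; only the two edges meeting at A_1 involve t:
2·Area = [((-3)·t − (-2)·(-5)) + ((-2)·(-5) − 3·t)] + 48
       = -6·t + 48 = 84
⇒ t = -6.

-6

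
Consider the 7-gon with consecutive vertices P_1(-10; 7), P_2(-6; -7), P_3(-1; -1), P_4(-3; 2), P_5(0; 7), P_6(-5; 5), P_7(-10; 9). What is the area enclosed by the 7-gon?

72.5

Σ = (112) + (-1) + (-5) + (-21) + (35) + (5) + (20) = 145
Area = |Σ|/2 = 72.5.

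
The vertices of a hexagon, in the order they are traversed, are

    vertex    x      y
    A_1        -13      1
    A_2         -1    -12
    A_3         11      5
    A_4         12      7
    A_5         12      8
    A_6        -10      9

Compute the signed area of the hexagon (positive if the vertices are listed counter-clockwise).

304

Apply the shoelace (surveyor's) formula: 2A = Σ (x_i·y_{i+1} − x_{i+1}·y_i), indices taken mod 6.
Cross-terms: 157, 127, 17, 12, 188, 107  ⇒  Σ = 608
Signed area = Σ/2 = 304 (positive ⇒ counter-clockwise traversal).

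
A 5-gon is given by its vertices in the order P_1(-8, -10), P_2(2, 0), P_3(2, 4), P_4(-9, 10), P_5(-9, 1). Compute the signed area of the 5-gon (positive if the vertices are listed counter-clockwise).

131.5

Apply the shoelace (surveyor's) formula: 2A = Σ (x_i·y_{i+1} − x_{i+1}·y_i), indices taken mod 5.
Cross-terms: 20, 8, 56, 81, 98  ⇒  Σ = 263
Signed area = Σ/2 = 131.5 (positive ⇒ counter-clockwise traversal).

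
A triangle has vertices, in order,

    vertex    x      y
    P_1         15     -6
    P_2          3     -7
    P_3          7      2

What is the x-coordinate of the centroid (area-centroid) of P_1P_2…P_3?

Apply Gauss's area formula. First the cross-terms c_i = x_i·y_{i+1} − x_{i+1}·y_i:
  -87, 55, -72  ⇒  2A = -104, A = -52.
Then Σ (x_i + x_{i+1})·c_i = -2600, so x̄ = -2600 / (6·(-52)) = 25/3.

25/3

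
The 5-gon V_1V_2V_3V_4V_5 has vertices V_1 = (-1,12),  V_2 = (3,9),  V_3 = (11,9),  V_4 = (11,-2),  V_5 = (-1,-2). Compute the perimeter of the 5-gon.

50

|V_1V_2| = √((4)² + (-3)²) = √25 = 5
|V_2V_3| = √((8)² + (0)²) = √64 = 8
|V_3V_4| = √((0)² + (-11)²) = √121 = 11
|V_4V_5| = √((-12)² + (0)²) = √144 = 12
|V_5V_1| = √((0)² + (14)²) = √196 = 14
Perimeter = 5 + 8 + 11 + 12 + 14 = 50.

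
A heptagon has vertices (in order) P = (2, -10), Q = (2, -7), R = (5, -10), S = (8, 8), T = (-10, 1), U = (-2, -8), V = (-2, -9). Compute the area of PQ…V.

Apply the shoelace (surveyor's) formula: 2A = Σ (x_i·y_{i+1} − x_{i+1}·y_i), indices taken mod 7.
Cross-terms: 6, 15, 120, 88, 82, 2, 38  ⇒  Σ = 351
Area = |Σ|/2 = 175.5.

175.5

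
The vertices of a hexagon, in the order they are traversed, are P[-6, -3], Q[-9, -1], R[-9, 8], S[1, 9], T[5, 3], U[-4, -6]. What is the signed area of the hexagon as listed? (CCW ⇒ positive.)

-137.5

Apply the shoelace formula: 2A = Σ (x_i·y_{i+1} − x_{i+1}·y_i), indices taken mod 6.
Σ = (-21) + (-81) + (-89) + (-42) + (-18) + (-24) = -275
Signed area = Σ/2 = -137.5 (negative ⇒ clockwise traversal).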